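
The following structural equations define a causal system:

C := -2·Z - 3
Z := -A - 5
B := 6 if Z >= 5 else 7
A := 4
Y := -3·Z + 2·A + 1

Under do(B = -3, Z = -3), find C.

Setting B = -3, Z = -3 by intervention discards those variables' equations.
C = -2·Z - 3  [with Z=-3]  = 3

3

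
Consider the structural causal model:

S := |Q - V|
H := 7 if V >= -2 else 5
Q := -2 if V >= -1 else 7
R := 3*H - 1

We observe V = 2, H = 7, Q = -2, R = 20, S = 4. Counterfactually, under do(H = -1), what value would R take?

Under do(H=-1), the mechanism H := 7 if V >= -2 else 5 is discarded; H is fixed at -1.
R = 3*H - 1  [with H=-1]  = -4

-4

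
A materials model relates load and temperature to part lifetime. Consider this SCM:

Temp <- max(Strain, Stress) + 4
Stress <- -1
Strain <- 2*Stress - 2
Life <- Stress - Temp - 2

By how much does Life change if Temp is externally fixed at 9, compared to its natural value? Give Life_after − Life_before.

The intervention breaks the incoming arrows to Temp: Temp <- max(Strain, Stress) + 4 no longer applies, and Temp = 9.
Life = Stress - Temp - 2  [with Stress=-1, Temp=9]  = -12
Without intervention: Strain = 2*Stress - 2  [with Stress=-1]  = -4; Temp = max(Strain, Stress) + 4  [with Strain=-4, Stress=-1]  = 3; Life = Stress - Temp - 2  [with Stress=-1, Temp=3]  = -6.
Change = -12 − (-6) = -6.

-6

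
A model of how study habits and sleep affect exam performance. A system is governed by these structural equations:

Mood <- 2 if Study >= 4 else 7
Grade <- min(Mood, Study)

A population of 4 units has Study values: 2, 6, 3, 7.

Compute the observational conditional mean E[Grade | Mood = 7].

2.5

Observing Mood=7 restricts to units where Mood's equation naturally yields 7: Study ∈ {2, 3}. In that subpopulation Grade = 2, 3, mean 2.5.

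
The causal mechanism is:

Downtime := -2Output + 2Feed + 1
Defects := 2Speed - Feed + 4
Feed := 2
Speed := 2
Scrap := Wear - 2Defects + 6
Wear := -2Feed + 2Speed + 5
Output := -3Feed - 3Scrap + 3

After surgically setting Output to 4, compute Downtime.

-3

Intervening sets Output = 4 and removes its equation (Output := -3Feed - 3Scrap + 3).
Downtime = -2Output + 2Feed + 1  [with Output=4, Feed=2]  = -3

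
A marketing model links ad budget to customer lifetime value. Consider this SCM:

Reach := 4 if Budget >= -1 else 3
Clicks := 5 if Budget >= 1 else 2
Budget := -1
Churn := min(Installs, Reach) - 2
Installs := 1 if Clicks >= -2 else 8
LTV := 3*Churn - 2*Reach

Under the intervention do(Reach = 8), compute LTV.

Under do(Reach=8), the mechanism Reach := 4 if Budget >= -1 else 3 is discarded; Reach is fixed at 8.
Clicks = 5 if Budget >= 1 else 2  [with Budget=-1]  = 2
Installs = 1 if Clicks >= -2 else 8  [with Clicks=2]  = 1
Churn = min(Installs, Reach) - 2  [with Installs=1, Reach=8]  = -1
LTV = 3*Churn - 2*Reach  [with Churn=-1, Reach=8]  = -19

-19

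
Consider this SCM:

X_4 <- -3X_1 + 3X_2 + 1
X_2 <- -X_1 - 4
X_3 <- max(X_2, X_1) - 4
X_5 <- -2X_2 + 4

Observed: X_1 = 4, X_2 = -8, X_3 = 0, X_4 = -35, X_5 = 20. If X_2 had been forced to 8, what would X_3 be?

The intervention breaks the incoming arrows to X_2: X_2 <- -X_1 - 4 no longer applies, and X_2 = 8.
X_3 = max(X_2, X_1) - 4  [with X_2=8, X_1=4]  = 4

4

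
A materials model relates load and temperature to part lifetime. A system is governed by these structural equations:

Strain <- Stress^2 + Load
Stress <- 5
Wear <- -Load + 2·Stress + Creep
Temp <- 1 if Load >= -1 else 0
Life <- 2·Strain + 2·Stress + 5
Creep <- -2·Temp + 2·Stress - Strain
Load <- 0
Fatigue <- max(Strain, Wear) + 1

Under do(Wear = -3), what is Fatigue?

Intervening sets Wear = -3 and removes its equation (Wear <- -Load + 2·Stress + Creep).
Strain = Stress^2 + Load  [with Stress=5, Load=0]  = 25
Fatigue = max(Strain, Wear) + 1  [with Strain=25, Wear=-3]  = 26

26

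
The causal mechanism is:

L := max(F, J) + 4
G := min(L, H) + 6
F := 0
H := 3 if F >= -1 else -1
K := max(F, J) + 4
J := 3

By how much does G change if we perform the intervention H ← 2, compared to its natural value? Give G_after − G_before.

The intervention breaks the incoming arrows to H: H := 3 if F >= -1 else -1 no longer applies, and H = 2.
L = max(F, J) + 4  [with F=0, J=3]  = 7
G = min(L, H) + 6  [with L=7, H=2]  = 8
Without intervention: L = max(F, J) + 4  [with F=0, J=3]  = 7; H = 3 if F >= -1 else -1  [with F=0]  = 3; G = min(L, H) + 6  [with L=7, H=3]  = 9.
Change = 8 − 9 = -1.

-1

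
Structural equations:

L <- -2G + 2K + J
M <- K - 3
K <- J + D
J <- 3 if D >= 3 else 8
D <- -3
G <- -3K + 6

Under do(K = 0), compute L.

-4

do(K=0) replaces the equation K <- J + D with the constant K = 0.
J = 3 if D >= 3 else 8  [with D=-3]  = 8
G = -3K + 6  [with K=0]  = 6
L = -2G + 2K + J  [with G=6, K=0, J=8]  = -4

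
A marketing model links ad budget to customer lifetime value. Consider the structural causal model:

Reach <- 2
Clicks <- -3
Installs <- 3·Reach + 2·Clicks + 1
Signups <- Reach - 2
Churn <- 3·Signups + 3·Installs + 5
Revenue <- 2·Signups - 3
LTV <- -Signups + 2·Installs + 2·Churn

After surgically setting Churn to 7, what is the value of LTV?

16

Under do(Churn=7), the mechanism Churn <- 3·Signups + 3·Installs + 5 is discarded; Churn is fixed at 7.
Installs = 3·Reach + 2·Clicks + 1  [with Reach=2, Clicks=-3]  = 1
Signups = Reach - 2  [with Reach=2]  = 0
LTV = -Signups + 2·Installs + 2·Churn  [with Signups=0, Installs=1, Churn=7]  = 16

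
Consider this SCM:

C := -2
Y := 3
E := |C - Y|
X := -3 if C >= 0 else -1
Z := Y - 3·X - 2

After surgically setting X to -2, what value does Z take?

Intervening sets X = -2 and removes its equation (X := -3 if C >= 0 else -1).
Z = Y - 3·X - 2  [with Y=3, X=-2]  = 7

7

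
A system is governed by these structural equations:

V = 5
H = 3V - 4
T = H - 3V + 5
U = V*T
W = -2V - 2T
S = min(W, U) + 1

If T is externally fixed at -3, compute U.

-15

The intervention breaks the incoming arrows to T: T = H - 3V + 5 no longer applies, and T = -3.
U = V*T  [with V=5, T=-3]  = -15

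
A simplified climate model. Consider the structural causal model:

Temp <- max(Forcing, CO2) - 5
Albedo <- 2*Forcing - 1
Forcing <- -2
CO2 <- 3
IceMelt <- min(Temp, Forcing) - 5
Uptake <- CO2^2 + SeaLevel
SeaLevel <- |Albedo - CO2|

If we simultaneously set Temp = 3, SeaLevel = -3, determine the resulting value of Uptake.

6

Under do(Temp = 3, SeaLevel = -3), each intervened variable's structural equation is replaced by its fixed value.
Uptake = CO2^2 + SeaLevel  [with CO2=3, SeaLevel=-3]  = 6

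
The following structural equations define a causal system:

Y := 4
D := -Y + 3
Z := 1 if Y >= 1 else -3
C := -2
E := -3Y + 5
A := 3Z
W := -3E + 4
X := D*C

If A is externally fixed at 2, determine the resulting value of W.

Intervening sets A = 2 and removes its equation (A := 3Z).
No directed path runs from A to W, so W keeps its natural value.
E = -3Y + 5  [with Y=4]  = -7
W = -3E + 4  [with E=-7]  = 25

25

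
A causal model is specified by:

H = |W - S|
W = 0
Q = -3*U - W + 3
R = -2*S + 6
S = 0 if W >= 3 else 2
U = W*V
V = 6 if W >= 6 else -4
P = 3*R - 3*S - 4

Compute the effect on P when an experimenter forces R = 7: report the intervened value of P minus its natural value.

15

Intervening sets R = 7 and removes its equation (R = -2*S + 6).
S = 0 if W >= 3 else 2  [with W=0]  = 2
P = 3*R - 3*S - 4  [with R=7, S=2]  = 11
Without intervention: S = 0 if W >= 3 else 2  [with W=0]  = 2; R = -2*S + 6  [with S=2]  = 2; P = 3*R - 3*S - 4  [with R=2, S=2]  = -4.
Change = 11 − (-4) = 15.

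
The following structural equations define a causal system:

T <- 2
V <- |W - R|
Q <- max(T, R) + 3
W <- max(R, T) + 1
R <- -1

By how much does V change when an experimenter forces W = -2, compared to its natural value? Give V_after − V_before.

Intervening sets W = -2 and removes its equation (W <- max(R, T) + 1).
V = |W - R|  [with W=-2, R=-1]  = 1
Without intervention: W = max(R, T) + 1  [with R=-1, T=2]  = 3; V = |W - R|  [with W=3, R=-1]  = 4.
Change = 1 − 4 = -3.

-3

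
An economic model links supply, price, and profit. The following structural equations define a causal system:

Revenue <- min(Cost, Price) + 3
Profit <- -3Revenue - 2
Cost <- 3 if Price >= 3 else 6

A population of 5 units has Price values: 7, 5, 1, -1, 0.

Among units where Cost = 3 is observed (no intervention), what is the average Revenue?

6

E[Revenue|Cost=3] averages over only the 2 units with Cost=3 (Price = 7, 5): Revenue = 6, 6, mean 6.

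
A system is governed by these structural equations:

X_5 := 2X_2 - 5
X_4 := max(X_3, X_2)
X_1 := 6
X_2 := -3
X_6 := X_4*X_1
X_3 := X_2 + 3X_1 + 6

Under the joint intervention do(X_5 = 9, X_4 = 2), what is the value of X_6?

Setting X_5 = 9, X_4 = 2 by intervention discards those variables' equations.
X_6 = X_4*X_1  [with X_4=2, X_1=6]  = 12

12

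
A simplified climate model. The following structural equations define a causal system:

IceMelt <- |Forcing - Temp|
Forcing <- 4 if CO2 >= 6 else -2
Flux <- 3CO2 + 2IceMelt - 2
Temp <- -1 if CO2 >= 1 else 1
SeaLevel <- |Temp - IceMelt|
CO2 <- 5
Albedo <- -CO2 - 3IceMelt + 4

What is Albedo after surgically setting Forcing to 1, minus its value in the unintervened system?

-3

do(Forcing=1) replaces the equation Forcing <- 4 if CO2 >= 6 else -2 with the constant Forcing = 1.
Temp = -1 if CO2 >= 1 else 1  [with CO2=5]  = -1
IceMelt = |Forcing - Temp|  [with Forcing=1, Temp=-1]  = 2
Albedo = -CO2 - 3IceMelt + 4  [with CO2=5, IceMelt=2]  = -7
Without intervention: Forcing = 4 if CO2 >= 6 else -2  [with CO2=5]  = -2; Temp = -1 if CO2 >= 1 else 1  [with CO2=5]  = -1; IceMelt = |Forcing - Temp|  [with Forcing=-2, Temp=-1]  = 1; Albedo = -CO2 - 3IceMelt + 4  [with CO2=5, IceMelt=1]  = -4.
Change = -7 − (-4) = -3.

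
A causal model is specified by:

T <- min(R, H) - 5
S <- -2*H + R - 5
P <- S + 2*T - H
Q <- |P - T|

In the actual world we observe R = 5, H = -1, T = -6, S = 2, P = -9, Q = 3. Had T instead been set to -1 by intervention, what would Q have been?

The intervention breaks the incoming arrows to T: T <- min(R, H) - 5 no longer applies, and T = -1.
S = -2*H + R - 5  [with H=-1, R=5]  = 2
P = S + 2*T - H  [with S=2, T=-1, H=-1]  = 1
Q = |P - T|  [with P=1, T=-1]  = 2

2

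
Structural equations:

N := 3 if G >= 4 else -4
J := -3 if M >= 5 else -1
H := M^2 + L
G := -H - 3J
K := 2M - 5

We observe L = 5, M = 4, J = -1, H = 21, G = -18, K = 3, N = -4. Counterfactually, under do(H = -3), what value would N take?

3

The intervention breaks the incoming arrows to H: H := M^2 + L no longer applies, and H = -3.
J = -3 if M >= 5 else -1  [with M=4]  = -1
G = -H - 3J  [with H=-3, J=-1]  = 6
N = 3 if G >= 4 else -4  [with G=6]  = 3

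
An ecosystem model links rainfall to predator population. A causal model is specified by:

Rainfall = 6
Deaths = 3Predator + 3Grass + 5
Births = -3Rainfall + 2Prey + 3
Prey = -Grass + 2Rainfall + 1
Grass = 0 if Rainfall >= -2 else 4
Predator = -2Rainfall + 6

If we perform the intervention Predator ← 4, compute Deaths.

Under do(Predator=4), the mechanism Predator = -2Rainfall + 6 is discarded; Predator is fixed at 4.
Grass = 0 if Rainfall >= -2 else 4  [with Rainfall=6]  = 0
Deaths = 3Predator + 3Grass + 5  [with Predator=4, Grass=0]  = 17

17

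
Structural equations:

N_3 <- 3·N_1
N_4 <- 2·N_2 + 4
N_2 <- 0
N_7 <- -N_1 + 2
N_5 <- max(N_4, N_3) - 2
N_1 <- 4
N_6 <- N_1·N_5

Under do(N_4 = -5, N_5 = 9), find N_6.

The joint intervention fixes N_4 = -5, N_5 = 9, removing each variable's own equation.
N_6 = N_1·N_5  [with N_1=4, N_5=9]  = 36

36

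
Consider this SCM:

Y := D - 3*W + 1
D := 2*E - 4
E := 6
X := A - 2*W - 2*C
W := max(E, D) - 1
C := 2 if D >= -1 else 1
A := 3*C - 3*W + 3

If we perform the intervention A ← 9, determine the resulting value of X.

-9

The intervention breaks the incoming arrows to A: A := 3*C - 3*W + 3 no longer applies, and A = 9.
D = 2*E - 4  [with E=6]  = 8
W = max(E, D) - 1  [with E=6, D=8]  = 7
C = 2 if D >= -1 else 1  [with D=8]  = 2
X = A - 2*W - 2*C  [with A=9, W=7, C=2]  = -9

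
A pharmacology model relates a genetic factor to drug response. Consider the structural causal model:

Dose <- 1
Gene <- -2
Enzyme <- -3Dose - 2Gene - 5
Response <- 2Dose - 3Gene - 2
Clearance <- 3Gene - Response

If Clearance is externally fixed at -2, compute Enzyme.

do(Clearance=-2) replaces the equation Clearance <- 3Gene - Response with the constant Clearance = -2.
Enzyme is not downstream of the intervention, so its value is determined by the original equations.
Enzyme = -3Dose - 2Gene - 5  [with Dose=1, Gene=-2]  = -4

-4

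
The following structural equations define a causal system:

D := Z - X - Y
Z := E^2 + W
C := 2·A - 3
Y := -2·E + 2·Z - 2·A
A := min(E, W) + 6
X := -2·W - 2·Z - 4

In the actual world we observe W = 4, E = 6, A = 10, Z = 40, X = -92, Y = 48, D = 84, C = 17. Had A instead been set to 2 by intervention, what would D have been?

The intervention breaks the incoming arrows to A: A := min(E, W) + 6 no longer applies, and A = 2.
Z = E^2 + W  [with E=6, W=4]  = 40
X = -2·W - 2·Z - 4  [with W=4, Z=40]  = -92
Y = -2·E + 2·Z - 2·A  [with E=6, Z=40, A=2]  = 64
D = Z - X - Y  [with Z=40, X=-92, Y=64]  = 68

68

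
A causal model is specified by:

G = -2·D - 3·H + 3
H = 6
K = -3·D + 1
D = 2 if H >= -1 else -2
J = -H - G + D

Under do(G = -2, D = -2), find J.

The joint intervention fixes G = -2, D = -2, removing each variable's own equation.
J = -H - G + D  [with H=6, G=-2, D=-2]  = -6

-6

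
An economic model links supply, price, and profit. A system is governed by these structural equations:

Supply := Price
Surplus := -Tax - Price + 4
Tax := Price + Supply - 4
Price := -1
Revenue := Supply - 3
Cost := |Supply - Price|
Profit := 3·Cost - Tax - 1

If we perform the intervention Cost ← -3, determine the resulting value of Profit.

The intervention breaks the incoming arrows to Cost: Cost := |Supply - Price| no longer applies, and Cost = -3.
Supply = Price  [with Price=-1]  = -1
Tax = Price + Supply - 4  [with Price=-1, Supply=-1]  = -6
Profit = 3·Cost - Tax - 1  [with Cost=-3, Tax=-6]  = -4

-4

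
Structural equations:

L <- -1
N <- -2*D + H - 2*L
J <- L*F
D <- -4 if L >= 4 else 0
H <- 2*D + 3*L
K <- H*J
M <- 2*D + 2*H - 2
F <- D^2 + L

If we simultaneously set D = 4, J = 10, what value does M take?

The joint intervention fixes D = 4, J = 10, removing each variable's own equation.
H = 2*D + 3*L  [with D=4, L=-1]  = 5
M = 2*D + 2*H - 2  [with D=4, H=5]  = 16

16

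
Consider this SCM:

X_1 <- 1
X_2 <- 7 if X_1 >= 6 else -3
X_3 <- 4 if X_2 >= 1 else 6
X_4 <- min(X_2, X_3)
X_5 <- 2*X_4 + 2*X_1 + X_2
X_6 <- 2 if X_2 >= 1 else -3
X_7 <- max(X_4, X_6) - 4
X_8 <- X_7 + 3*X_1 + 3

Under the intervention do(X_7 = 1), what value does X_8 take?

7

do(X_7=1) replaces the equation X_7 <- max(X_4, X_6) - 4 with the constant X_7 = 1.
X_8 = X_7 + 3*X_1 + 3  [with X_7=1, X_1=1]  = 7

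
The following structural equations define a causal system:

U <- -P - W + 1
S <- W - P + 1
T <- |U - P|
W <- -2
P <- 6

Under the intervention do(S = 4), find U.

-3

Under do(S=4), the mechanism S <- W - P + 1 is discarded; S is fixed at 4.
Since U is not a descendant of the intervened variable, it is unaffected.
U = -P - W + 1  [with P=6, W=-2]  = -3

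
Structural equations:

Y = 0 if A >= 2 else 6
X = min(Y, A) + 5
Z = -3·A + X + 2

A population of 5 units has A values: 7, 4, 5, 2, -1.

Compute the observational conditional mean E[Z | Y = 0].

-6.5

E[Z|Y=0] averages over only the 4 units with Y=0 (A = 7, 4, 5, 2): Z = -14, -5, -8, 1, mean -6.5.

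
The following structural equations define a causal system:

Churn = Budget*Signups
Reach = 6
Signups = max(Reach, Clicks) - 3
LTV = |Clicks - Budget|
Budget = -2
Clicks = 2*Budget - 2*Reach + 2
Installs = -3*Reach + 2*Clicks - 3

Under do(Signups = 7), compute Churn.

-14

The intervention breaks the incoming arrows to Signups: Signups = max(Reach, Clicks) - 3 no longer applies, and Signups = 7.
Churn = Budget*Signups  [with Budget=-2, Signups=7]  = -14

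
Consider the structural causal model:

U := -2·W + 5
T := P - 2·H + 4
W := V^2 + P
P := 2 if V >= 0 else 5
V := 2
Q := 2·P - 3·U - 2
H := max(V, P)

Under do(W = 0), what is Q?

The intervention breaks the incoming arrows to W: W := V^2 + P no longer applies, and W = 0.
P = 2 if V >= 0 else 5  [with V=2]  = 2
U = -2·W + 5  [with W=0]  = 5
Q = 2·P - 3·U - 2  [with P=2, U=5]  = -13

-13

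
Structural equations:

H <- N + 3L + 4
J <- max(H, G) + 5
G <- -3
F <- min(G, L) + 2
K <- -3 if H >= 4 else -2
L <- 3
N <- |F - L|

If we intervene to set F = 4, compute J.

19

The intervention breaks the incoming arrows to F: F <- min(G, L) + 2 no longer applies, and F = 4.
N = |F - L|  [with F=4, L=3]  = 1
H = N + 3L + 4  [with N=1, L=3]  = 14
J = max(H, G) + 5  [with H=14, G=-3]  = 19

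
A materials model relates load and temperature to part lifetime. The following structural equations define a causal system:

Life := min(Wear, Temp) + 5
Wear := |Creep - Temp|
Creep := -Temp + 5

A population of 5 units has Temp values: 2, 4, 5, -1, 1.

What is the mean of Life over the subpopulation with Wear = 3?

7

Observing Wear=3 restricts to units where Wear's equation naturally yields 3: Temp ∈ {4, 1}. In that subpopulation Life = 8, 6, mean 7.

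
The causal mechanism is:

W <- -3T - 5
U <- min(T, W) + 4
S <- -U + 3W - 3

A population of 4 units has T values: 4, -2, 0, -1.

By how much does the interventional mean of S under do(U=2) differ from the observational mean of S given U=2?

-15.75

Under do(U=2), U's equation is replaced by U=2 for every unit. Per-unit S: -56, -2, -20, -11. Mean = -22.25.
Observing U=2 restricts to units where U's equation naturally yields 2: T ∈ {-2, -1}. In that subpopulation S = -2, -11, mean -6.5.
Difference = -22.25 − (-6.5) = -15.75.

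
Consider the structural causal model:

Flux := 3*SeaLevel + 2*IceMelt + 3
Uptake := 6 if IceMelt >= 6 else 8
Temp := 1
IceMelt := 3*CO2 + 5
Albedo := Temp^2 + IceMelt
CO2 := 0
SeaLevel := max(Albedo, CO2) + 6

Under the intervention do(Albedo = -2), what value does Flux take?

31

Under do(Albedo=-2), the mechanism Albedo := Temp^2 + IceMelt is discarded; Albedo is fixed at -2.
IceMelt = 3*CO2 + 5  [with CO2=0]  = 5
SeaLevel = max(Albedo, CO2) + 6  [with Albedo=-2, CO2=0]  = 6
Flux = 3*SeaLevel + 2*IceMelt + 3  [with SeaLevel=6, IceMelt=5]  = 31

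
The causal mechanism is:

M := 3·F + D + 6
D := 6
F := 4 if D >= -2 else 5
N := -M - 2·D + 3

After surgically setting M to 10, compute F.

4

Under do(M=10), the mechanism M := 3·F + D + 6 is discarded; M is fixed at 10.
Since F is not a descendant of the intervened variable, it is unaffected.
F = 4 if D >= -2 else 5  [with D=6]  = 4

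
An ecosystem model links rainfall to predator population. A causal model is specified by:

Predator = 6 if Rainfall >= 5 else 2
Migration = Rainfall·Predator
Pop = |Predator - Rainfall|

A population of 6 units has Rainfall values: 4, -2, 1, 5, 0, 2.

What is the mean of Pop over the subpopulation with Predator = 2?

1.8

Conditioning on Predator=2 selects the 5 unit(s) with Rainfall ∈ {4, -2, 1, 0, 2}. Their Pop values: 2, 4, 1, 2, 0. Mean = 1.8.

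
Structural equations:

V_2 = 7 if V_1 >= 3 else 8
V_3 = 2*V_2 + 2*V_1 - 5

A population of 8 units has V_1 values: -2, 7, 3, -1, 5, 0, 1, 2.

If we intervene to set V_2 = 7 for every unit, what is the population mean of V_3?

12.75

Every unit gets V_2=7 under the intervention. V_3 values become 5, 23, 15, 7, 19, 9, 11, 13; E[V_3|do(V_2=7)] = 12.75.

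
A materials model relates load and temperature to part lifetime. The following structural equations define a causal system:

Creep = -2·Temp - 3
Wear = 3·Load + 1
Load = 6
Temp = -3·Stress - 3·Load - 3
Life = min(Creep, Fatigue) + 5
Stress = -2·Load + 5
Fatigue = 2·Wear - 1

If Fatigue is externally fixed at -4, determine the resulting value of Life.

1

Intervening sets Fatigue = -4 and removes its equation (Fatigue = 2·Wear - 1).
Stress = -2·Load + 5  [with Load=6]  = -7
Temp = -3·Stress - 3·Load - 3  [with Stress=-7, Load=6]  = 0
Creep = -2·Temp - 3  [with Temp=0]  = -3
Life = min(Creep, Fatigue) + 5  [with Creep=-3, Fatigue=-4]  = 1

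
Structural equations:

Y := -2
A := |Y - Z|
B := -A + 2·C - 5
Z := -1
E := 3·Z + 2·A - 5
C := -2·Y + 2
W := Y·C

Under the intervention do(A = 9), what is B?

-2

The intervention breaks the incoming arrows to A: A := |Y - Z| no longer applies, and A = 9.
C = -2·Y + 2  [with Y=-2]  = 6
B = -A + 2·C - 5  [with A=9, C=6]  = -2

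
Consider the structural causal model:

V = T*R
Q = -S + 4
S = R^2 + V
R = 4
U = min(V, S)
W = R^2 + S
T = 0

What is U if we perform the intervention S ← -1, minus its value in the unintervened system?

Intervening sets S = -1 and removes its equation (S = R^2 + V).
V = T*R  [with T=0, R=4]  = 0
U = min(V, S)  [with V=0, S=-1]  = -1
Without intervention: V = T*R  [with T=0, R=4]  = 0; S = R^2 + V  [with R=4, V=0]  = 16; U = min(V, S)  [with V=0, S=16]  = 0.
Change = -1 − 0 = -1.

-1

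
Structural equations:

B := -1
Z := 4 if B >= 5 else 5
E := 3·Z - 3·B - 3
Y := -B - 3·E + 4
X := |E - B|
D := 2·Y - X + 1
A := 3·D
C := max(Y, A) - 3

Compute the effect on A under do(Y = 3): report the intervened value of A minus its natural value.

The intervention breaks the incoming arrows to Y: Y := -B - 3·E + 4 no longer applies, and Y = 3.
Z = 4 if B >= 5 else 5  [with B=-1]  = 5
E = 3·Z - 3·B - 3  [with Z=5, B=-1]  = 15
X = |E - B|  [with E=15, B=-1]  = 16
D = 2·Y - X + 1  [with Y=3, X=16]  = -9
A = 3·D  [with D=-9]  = -27
Without intervention: Z = 4 if B >= 5 else 5  [with B=-1]  = 5; E = 3·Z - 3·B - 3  [with Z=5, B=-1]  = 15; Y = -B - 3·E + 4  [with B=-1, E=15]  = -40; X = |E - B|  [with E=15, B=-1]  = 16; D = 2·Y - X + 1  [with Y=-40, X=16]  = -95; A = 3·D  [with D=-95]  = -285.
Change = -27 − (-285) = 258.

258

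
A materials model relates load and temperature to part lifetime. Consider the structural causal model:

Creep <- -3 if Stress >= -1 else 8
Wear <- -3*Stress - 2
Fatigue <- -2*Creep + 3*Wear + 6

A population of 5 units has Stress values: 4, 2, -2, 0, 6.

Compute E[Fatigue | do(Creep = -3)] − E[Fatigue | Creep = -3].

do(Creep=-3) breaks Creep's dependence on Stress. With Creep=-3 fixed, Fatigue across the units is -30, -12, 24, 6, -48, mean -12.
Conditioning on Creep=-3 selects the 4 unit(s) with Stress ∈ {4, 2, 0, 6}. Their Fatigue values: -30, -12, 6, -48. Mean = -21.
Difference = -12 − (-21) = 9.

9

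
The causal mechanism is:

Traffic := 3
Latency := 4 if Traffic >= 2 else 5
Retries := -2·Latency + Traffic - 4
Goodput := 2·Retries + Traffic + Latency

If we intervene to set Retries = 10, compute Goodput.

The intervention breaks the incoming arrows to Retries: Retries := -2·Latency + Traffic - 4 no longer applies, and Retries = 10.
Latency = 4 if Traffic >= 2 else 5  [with Traffic=3]  = 4
Goodput = 2·Retries + Traffic + Latency  [with Retries=10, Traffic=3, Latency=4]  = 27

27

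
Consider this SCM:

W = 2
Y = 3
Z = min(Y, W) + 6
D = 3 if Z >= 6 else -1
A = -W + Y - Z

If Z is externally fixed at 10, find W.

2

Under do(Z=10), the mechanism Z = min(Y, W) + 6 is discarded; Z is fixed at 10.
Since W is not a descendant of the intervened variable, it is unaffected.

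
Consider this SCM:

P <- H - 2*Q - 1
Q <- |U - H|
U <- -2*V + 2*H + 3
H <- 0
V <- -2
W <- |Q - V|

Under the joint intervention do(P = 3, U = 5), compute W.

The joint intervention fixes P = 3, U = 5, removing each variable's own equation.
Q = |U - H|  [with U=5, H=0]  = 5
W = |Q - V|  [with Q=5, V=-2]  = 7

7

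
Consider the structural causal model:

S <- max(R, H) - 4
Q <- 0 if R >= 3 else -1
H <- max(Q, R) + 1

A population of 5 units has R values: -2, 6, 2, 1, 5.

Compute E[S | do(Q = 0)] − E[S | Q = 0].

do(Q=0) breaks Q's dependence on R. With Q=0 fixed, S across the units is -3, 3, -1, -2, 2, mean -0.2.
E[S|Q=0] averages over only the 2 units with Q=0 (R = 6, 5): S = 3, 2, mean 2.5.
Difference = -0.2 − 2.5 = -2.7.

-2.7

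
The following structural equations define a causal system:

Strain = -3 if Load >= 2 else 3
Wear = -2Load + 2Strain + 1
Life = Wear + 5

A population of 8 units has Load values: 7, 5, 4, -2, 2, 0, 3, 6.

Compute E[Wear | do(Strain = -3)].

-11.25

The intervention sets Strain=-3 in all 8 units regardless of Load. Recomputing Wear per unit gives -19, -15, -13, -1, -9, -5, -11, -17; average -11.25.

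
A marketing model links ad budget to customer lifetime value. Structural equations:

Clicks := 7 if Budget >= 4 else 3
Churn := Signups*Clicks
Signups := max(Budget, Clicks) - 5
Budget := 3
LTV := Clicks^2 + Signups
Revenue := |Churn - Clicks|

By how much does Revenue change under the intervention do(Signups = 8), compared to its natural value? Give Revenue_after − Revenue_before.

do(Signups=8) replaces the equation Signups := max(Budget, Clicks) - 5 with the constant Signups = 8.
Clicks = 7 if Budget >= 4 else 3  [with Budget=3]  = 3
Churn = Signups*Clicks  [with Signups=8, Clicks=3]  = 24
Revenue = |Churn - Clicks|  [with Churn=24, Clicks=3]  = 21
Without intervention: Clicks = 7 if Budget >= 4 else 3  [with Budget=3]  = 3; Signups = max(Budget, Clicks) - 5  [with Budget=3, Clicks=3]  = -2; Churn = Signups*Clicks  [with Signups=-2, Clicks=3]  = -6; Revenue = |Churn - Clicks|  [with Churn=-6, Clicks=3]  = 9.
Change = 21 − 9 = 12.

12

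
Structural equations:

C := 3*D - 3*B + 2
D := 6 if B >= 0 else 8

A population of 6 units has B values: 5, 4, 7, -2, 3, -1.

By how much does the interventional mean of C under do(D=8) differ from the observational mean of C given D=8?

Every unit gets D=8 under the intervention. C values become 11, 14, 5, 32, 17, 29; E[C|do(D=8)] = 18.
Observing D=8 restricts to units where D's equation naturally yields 8: B ∈ {-2, -1}. In that subpopulation C = 32, 29, mean 30.5.
Difference = 18 − 30.5 = -12.5.

-12.5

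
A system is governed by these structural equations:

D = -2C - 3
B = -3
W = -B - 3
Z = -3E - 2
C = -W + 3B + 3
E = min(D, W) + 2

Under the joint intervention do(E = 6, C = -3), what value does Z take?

The joint intervention fixes E = 6, C = -3, removing each variable's own equation.
Z = -3E - 2  [with E=6]  = -20

-20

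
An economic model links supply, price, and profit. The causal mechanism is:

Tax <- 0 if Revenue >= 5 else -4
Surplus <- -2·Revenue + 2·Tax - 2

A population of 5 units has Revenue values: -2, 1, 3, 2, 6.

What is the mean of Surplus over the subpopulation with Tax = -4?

-12

Observing Tax=-4 restricts to units where Tax's equation naturally yields -4: Revenue ∈ {-2, 1, 3, 2}. In that subpopulation Surplus = -6, -12, -16, -14, mean -12.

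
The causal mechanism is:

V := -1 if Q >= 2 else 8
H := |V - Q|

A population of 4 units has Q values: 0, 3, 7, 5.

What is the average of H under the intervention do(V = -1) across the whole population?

do(V=-1) breaks V's dependence on Q. With V=-1 fixed, H across the units is 1, 4, 8, 6, mean 4.75.

4.75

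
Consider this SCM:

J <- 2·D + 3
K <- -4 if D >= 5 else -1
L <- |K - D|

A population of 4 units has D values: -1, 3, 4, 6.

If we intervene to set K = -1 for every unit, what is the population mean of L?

Under do(K=-1), K's equation is replaced by K=-1 for every unit. Per-unit L: 0, 4, 5, 7. Mean = 4.

4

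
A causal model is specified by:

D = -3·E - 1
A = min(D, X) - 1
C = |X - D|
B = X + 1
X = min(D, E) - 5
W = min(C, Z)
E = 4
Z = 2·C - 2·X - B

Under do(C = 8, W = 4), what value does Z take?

Setting C = 8, W = 4 by intervention discards those variables' equations.
D = -3·E - 1  [with E=4]  = -13
X = min(D, E) - 5  [with D=-13, E=4]  = -18
B = X + 1  [with X=-18]  = -17
Z = 2·C - 2·X - B  [with C=8, X=-18, B=-17]  = 69

69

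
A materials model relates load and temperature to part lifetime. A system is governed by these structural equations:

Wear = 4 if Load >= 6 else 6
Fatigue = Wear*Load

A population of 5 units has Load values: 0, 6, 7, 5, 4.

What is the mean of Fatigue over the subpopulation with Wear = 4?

Observing Wear=4 restricts to units where Wear's equation naturally yields 4: Load ∈ {6, 7}. In that subpopulation Fatigue = 24, 28, mean 26.

26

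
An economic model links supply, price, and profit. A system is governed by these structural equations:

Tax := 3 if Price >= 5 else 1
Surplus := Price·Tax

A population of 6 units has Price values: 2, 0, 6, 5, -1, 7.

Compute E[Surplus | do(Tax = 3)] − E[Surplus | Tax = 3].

The intervention sets Tax=3 in all 6 units regardless of Price. Recomputing Surplus per unit gives 6, 0, 18, 15, -3, 21; average 9.5.
Conditioning on Tax=3 selects the 3 unit(s) with Price ∈ {6, 5, 7}. Their Surplus values: 18, 15, 21. Mean = 18.
Difference = 9.5 − 18 = -8.5.

-8.5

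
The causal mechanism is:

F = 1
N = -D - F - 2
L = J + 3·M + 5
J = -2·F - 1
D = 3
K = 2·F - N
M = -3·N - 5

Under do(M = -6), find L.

-16

Under do(M=-6), the mechanism M = -3·N - 5 is discarded; M is fixed at -6.
J = -2·F - 1  [with F=1]  = -3
L = J + 3·M + 5  [with J=-3, M=-6]  = -16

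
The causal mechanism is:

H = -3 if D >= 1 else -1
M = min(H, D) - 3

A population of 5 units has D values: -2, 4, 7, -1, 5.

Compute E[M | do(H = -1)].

-4.2

The intervention sets H=-1 in all 5 units regardless of D. Recomputing M per unit gives -5, -4, -4, -4, -4; average -4.2.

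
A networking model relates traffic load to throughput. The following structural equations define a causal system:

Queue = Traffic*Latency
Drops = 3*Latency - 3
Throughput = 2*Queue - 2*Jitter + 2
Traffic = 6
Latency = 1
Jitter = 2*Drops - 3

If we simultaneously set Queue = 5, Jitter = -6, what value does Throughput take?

24

Setting Queue = 5, Jitter = -6 by intervention discards those variables' equations.
Throughput = 2*Queue - 2*Jitter + 2  [with Queue=5, Jitter=-6]  = 24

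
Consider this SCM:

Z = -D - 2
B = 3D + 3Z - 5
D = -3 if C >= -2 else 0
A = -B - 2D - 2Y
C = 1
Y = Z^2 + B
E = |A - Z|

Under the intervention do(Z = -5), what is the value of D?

Under do(Z=-5), the mechanism Z = -D - 2 is discarded; Z is fixed at -5.
Since D is not a descendant of the intervened variable, it is unaffected.
D = -3 if C >= -2 else 0  [with C=1]  = -3

-3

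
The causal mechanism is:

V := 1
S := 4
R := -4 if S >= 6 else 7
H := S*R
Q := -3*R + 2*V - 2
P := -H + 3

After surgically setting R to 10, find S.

Under do(R=10), the mechanism R := -4 if S >= 6 else 7 is discarded; R is fixed at 10.
Since S is not a descendant of the intervened variable, it is unaffected.

4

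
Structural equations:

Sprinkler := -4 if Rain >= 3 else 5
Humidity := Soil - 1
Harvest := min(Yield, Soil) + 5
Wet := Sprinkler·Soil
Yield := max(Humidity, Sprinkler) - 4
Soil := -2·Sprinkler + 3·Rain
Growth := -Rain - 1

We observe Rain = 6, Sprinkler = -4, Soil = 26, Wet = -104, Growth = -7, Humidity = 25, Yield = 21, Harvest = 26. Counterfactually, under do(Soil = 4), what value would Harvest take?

4

The intervention breaks the incoming arrows to Soil: Soil := -2·Sprinkler + 3·Rain no longer applies, and Soil = 4.
Sprinkler = -4 if Rain >= 3 else 5  [with Rain=6]  = -4
Humidity = Soil - 1  [with Soil=4]  = 3
Yield = max(Humidity, Sprinkler) - 4  [with Humidity=3, Sprinkler=-4]  = -1
Harvest = min(Yield, Soil) + 5  [with Yield=-1, Soil=4]  = 4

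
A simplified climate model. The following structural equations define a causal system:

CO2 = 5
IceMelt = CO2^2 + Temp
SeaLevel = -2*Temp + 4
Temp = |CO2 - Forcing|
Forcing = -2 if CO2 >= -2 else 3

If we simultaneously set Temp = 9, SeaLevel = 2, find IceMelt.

34

The joint intervention fixes Temp = 9, SeaLevel = 2, removing each variable's own equation.
IceMelt = CO2^2 + Temp  [with CO2=5, Temp=9]  = 34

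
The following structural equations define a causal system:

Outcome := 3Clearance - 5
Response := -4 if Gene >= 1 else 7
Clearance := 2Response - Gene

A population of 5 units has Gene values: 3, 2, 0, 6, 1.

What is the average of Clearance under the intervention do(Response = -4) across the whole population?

-10.4

do(Response=-4) breaks Response's dependence on Gene. With Response=-4 fixed, Clearance across the units is -11, -10, -8, -14, -9, mean -10.4.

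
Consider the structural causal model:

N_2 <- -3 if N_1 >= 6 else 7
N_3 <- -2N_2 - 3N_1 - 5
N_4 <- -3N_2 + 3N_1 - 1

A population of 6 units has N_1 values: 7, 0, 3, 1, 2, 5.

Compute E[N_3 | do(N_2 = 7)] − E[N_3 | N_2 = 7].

Under do(N_2=7), N_2's equation is replaced by N_2=7 for every unit. Per-unit N_3: -40, -19, -28, -22, -25, -34. Mean = -28.
Conditioning on N_2=7 selects the 5 unit(s) with N_1 ∈ {0, 3, 1, 2, 5}. Their N_3 values: -19, -28, -22, -25, -34. Mean = -25.6.
Difference = -28 − (-25.6) = -2.4.

-2.4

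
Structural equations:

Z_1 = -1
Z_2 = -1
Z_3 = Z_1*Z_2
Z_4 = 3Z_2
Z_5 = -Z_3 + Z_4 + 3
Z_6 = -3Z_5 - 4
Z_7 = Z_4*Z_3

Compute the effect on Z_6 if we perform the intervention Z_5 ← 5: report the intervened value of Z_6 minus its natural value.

The intervention breaks the incoming arrows to Z_5: Z_5 = -Z_3 + Z_4 + 3 no longer applies, and Z_5 = 5.
Z_6 = -3Z_5 - 4  [with Z_5=5]  = -19
Without intervention: Z_3 = Z_1*Z_2  [with Z_1=-1, Z_2=-1]  = 1; Z_4 = 3Z_2  [with Z_2=-1]  = -3; Z_5 = -Z_3 + Z_4 + 3  [with Z_3=1, Z_4=-3]  = -1; Z_6 = -3Z_5 - 4  [with Z_5=-1]  = -1.
Change = -19 − (-1) = -18.

-18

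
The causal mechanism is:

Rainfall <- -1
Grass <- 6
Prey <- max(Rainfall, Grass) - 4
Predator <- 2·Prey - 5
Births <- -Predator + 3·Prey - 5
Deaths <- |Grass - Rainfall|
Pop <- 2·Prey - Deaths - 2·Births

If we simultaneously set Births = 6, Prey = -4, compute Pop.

-27

The joint intervention fixes Births = 6, Prey = -4, removing each variable's own equation.
Deaths = |Grass - Rainfall|  [with Grass=6, Rainfall=-1]  = 7
Pop = 2·Prey - Deaths - 2·Births  [with Prey=-4, Deaths=7, Births=6]  = -27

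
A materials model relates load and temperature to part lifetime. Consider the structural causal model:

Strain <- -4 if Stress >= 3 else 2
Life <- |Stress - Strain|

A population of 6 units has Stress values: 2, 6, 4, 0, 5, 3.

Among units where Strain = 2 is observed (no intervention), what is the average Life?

1

E[Life|Strain=2] averages over only the 2 units with Strain=2 (Stress = 2, 0): Life = 0, 2, mean 1.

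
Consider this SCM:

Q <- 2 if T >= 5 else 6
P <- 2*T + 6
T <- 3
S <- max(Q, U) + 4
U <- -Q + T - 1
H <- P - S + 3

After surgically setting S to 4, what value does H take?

11

The intervention breaks the incoming arrows to S: S <- max(Q, U) + 4 no longer applies, and S = 4.
P = 2*T + 6  [with T=3]  = 12
H = P - S + 3  [with P=12, S=4]  = 11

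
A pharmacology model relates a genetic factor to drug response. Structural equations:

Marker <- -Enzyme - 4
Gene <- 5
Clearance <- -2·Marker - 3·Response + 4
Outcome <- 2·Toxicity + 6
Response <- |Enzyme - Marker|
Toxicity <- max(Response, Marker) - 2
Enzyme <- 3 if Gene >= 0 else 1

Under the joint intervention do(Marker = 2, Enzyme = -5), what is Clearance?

Setting Marker = 2, Enzyme = -5 by intervention discards those variables' equations.
Response = |Enzyme - Marker|  [with Enzyme=-5, Marker=2]  = 7
Clearance = -2·Marker - 3·Response + 4  [with Marker=2, Response=7]  = -21

-21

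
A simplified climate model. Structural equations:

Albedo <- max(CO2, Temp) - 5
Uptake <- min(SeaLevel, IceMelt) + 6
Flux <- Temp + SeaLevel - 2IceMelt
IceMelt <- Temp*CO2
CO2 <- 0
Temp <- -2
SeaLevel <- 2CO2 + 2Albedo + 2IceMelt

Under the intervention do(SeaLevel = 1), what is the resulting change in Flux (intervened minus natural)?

The intervention breaks the incoming arrows to SeaLevel: SeaLevel <- 2CO2 + 2Albedo + 2IceMelt no longer applies, and SeaLevel = 1.
IceMelt = Temp*CO2  [with Temp=-2, CO2=0]  = 0
Flux = Temp + SeaLevel - 2IceMelt  [with Temp=-2, SeaLevel=1, IceMelt=0]  = -1
Without intervention: IceMelt = Temp*CO2  [with Temp=-2, CO2=0]  = 0; Albedo = max(CO2, Temp) - 5  [with CO2=0, Temp=-2]  = -5; SeaLevel = 2CO2 + 2Albedo + 2IceMelt  [with CO2=0, Albedo=-5, IceMelt=0]  = -10; Flux = Temp + SeaLevel - 2IceMelt  [with Temp=-2, SeaLevel=-10, IceMelt=0]  = -12.
Change = -1 − (-12) = 11.

11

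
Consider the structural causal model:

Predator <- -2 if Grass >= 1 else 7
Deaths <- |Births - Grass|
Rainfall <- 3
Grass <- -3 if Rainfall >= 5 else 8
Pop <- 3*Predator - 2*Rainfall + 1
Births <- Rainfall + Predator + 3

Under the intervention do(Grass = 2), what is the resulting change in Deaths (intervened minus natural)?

do(Grass=2) replaces the equation Grass <- -3 if Rainfall >= 5 else 8 with the constant Grass = 2.
Predator = -2 if Grass >= 1 else 7  [with Grass=2]  = -2
Births = Rainfall + Predator + 3  [with Rainfall=3, Predator=-2]  = 4
Deaths = |Births - Grass|  [with Births=4, Grass=2]  = 2
Without intervention: Grass = -3 if Rainfall >= 5 else 8  [with Rainfall=3]  = 8; Predator = -2 if Grass >= 1 else 7  [with Grass=8]  = -2; Births = Rainfall + Predator + 3  [with Rainfall=3, Predator=-2]  = 4; Deaths = |Births - Grass|  [with Births=4, Grass=8]  = 4.
Change = 2 − 4 = -2.

-2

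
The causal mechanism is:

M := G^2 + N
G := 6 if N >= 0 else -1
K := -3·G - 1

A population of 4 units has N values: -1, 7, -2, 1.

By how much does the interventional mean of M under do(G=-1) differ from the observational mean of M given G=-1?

2.75

The intervention sets G=-1 in all 4 units regardless of N. Recomputing M per unit gives 0, 8, -1, 2; average 2.25.
E[M|G=-1] averages over only the 2 units with G=-1 (N = -1, -2): M = 0, -1, mean -0.5.
Difference = 2.25 − (-0.5) = 2.75.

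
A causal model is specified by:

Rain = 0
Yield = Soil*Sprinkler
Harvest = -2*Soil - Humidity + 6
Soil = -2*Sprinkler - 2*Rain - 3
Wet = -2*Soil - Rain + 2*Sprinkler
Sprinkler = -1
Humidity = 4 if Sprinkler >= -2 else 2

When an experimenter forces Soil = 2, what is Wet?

The intervention breaks the incoming arrows to Soil: Soil = -2*Sprinkler - 2*Rain - 3 no longer applies, and Soil = 2.
Wet = -2*Soil - Rain + 2*Sprinkler  [with Soil=2, Rain=0, Sprinkler=-1]  = -6

-6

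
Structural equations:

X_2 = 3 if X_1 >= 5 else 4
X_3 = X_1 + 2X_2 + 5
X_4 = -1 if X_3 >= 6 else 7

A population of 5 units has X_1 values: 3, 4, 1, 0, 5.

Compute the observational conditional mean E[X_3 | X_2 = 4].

Conditioning on X_2=4 selects the 4 unit(s) with X_1 ∈ {3, 4, 1, 0}. Their X_3 values: 16, 17, 14, 13. Mean = 15.

15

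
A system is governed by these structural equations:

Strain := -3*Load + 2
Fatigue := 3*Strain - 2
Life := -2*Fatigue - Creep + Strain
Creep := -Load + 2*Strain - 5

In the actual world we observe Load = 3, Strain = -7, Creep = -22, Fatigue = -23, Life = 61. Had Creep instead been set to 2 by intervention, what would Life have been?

37

do(Creep=2) replaces the equation Creep := -Load + 2*Strain - 5 with the constant Creep = 2.
Strain = -3*Load + 2  [with Load=3]  = -7
Fatigue = 3*Strain - 2  [with Strain=-7]  = -23
Life = -2*Fatigue - Creep + Strain  [with Fatigue=-23, Creep=2, Strain=-7]  = 37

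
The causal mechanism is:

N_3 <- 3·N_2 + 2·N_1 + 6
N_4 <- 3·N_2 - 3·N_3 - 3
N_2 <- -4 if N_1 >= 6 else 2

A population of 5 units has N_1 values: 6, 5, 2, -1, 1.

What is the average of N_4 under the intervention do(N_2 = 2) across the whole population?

do(N_2=2) breaks N_2's dependence on N_1. With N_2=2 fixed, N_4 across the units is -69, -63, -45, -27, -39, mean -48.6.

-48.6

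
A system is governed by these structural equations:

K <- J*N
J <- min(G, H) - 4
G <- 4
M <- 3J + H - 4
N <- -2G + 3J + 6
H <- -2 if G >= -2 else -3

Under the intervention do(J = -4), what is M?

The intervention breaks the incoming arrows to J: J <- min(G, H) - 4 no longer applies, and J = -4.
H = -2 if G >= -2 else -3  [with G=4]  = -2
M = 3J + H - 4  [with J=-4, H=-2]  = -18

-18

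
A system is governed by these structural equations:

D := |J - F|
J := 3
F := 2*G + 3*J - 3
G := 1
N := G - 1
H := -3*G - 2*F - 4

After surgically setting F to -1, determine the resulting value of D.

4

The intervention breaks the incoming arrows to F: F := 2*G + 3*J - 3 no longer applies, and F = -1.
D = |J - F|  [with J=3, F=-1]  = 4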